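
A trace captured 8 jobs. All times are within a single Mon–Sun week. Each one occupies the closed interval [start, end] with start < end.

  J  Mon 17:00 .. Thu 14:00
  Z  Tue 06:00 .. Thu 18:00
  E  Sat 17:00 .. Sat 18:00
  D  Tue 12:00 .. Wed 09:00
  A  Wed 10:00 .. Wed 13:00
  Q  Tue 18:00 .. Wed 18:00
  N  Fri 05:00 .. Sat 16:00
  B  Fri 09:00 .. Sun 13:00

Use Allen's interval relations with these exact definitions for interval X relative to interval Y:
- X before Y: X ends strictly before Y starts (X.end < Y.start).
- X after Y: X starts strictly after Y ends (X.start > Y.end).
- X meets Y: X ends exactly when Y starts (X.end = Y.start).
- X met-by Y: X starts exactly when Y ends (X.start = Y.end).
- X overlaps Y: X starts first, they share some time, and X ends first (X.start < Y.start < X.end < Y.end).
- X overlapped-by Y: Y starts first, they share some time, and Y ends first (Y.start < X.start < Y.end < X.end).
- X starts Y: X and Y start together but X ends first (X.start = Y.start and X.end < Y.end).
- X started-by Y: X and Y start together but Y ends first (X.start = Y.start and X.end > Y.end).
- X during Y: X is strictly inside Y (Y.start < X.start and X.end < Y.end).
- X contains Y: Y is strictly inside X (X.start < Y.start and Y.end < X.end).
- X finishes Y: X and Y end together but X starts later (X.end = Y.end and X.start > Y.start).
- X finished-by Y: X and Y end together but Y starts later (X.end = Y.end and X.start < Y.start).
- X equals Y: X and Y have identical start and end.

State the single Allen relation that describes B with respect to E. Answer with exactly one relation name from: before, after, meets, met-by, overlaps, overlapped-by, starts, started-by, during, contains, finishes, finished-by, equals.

contains

B = [Fri 09:00, Sun 13:00]; E = [Sat 17:00, Sat 18:00].
Compare endpoints: B.start < E.start, B.start < E.end, B.end > E.start, B.end > E.end.
That pattern is 'contains'.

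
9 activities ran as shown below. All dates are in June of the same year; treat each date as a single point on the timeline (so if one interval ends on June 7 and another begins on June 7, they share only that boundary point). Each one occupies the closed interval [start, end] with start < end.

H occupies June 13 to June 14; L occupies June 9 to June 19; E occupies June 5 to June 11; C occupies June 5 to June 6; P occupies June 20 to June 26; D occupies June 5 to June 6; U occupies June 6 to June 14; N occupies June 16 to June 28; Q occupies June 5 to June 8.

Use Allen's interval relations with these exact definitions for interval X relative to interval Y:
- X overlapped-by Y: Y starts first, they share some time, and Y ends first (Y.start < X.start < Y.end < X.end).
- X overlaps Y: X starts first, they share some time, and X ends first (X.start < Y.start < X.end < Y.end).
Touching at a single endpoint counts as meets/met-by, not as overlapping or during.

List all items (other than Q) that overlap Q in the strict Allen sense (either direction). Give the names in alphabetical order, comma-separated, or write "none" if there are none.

U

Target Q = [June 5, June 8].
C [June 5, June 6] → starts → no.
D [June 5, June 6] → starts → no.
E [June 5, June 11] → started-by → no.
H [June 13, June 14] → after → no.
L [June 9, June 19] → after → no.
N [June 16, June 28] → after → no.
P [June 20, June 26] → after → no.
U [June 6, June 14] → overlapped-by → yes.
Result: U.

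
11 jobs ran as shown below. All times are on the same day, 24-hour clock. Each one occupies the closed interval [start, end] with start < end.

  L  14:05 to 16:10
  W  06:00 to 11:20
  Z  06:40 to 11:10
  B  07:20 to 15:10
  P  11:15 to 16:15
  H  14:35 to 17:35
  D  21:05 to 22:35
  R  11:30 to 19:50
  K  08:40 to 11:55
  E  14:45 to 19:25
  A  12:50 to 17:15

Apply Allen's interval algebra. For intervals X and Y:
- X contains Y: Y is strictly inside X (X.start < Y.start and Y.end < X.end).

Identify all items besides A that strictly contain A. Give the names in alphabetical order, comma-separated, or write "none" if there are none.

R

Target A = [12:50, 17:15].
B [07:20, 15:10] → overlaps → no.
D [21:05, 22:35] → after → no.
E [14:45, 19:25] → overlapped-by → no.
H [14:35, 17:35] → overlapped-by → no.
K [08:40, 11:55] → before → no.
L [14:05, 16:10] → during → no.
P [11:15, 16:15] → overlaps → no.
R [11:30, 19:50] → contains → yes.
W [06:00, 11:20] → before → no.
Z [06:40, 11:10] → before → no.
Result: R.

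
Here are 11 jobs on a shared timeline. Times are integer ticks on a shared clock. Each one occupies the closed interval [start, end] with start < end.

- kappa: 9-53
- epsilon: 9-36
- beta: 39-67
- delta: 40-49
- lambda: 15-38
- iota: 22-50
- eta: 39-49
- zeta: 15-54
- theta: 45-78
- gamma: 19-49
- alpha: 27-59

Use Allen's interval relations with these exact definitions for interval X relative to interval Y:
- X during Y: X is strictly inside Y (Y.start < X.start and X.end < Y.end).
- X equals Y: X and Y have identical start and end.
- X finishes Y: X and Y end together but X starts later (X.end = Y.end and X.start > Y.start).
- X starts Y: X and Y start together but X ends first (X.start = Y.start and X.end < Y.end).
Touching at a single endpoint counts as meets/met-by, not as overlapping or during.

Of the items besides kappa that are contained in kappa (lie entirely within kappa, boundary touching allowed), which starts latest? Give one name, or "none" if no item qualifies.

delta

Target kappa = [9, 53].
alpha [27, 59] → overlapped-by → excluded.
beta [39, 67] → overlapped-by → excluded.
delta [40, 49] → during → candidate.
epsilon [9, 36] → starts → candidate.
eta [39, 49] → during → candidate.
gamma [19, 49] → during → candidate.
iota [22, 50] → during → candidate.
lambda [15, 38] → during → candidate.
theta [45, 78] → overlapped-by → excluded.
zeta [15, 54] → overlapped-by → excluded.
Among candidates, latest start is 40 → delta.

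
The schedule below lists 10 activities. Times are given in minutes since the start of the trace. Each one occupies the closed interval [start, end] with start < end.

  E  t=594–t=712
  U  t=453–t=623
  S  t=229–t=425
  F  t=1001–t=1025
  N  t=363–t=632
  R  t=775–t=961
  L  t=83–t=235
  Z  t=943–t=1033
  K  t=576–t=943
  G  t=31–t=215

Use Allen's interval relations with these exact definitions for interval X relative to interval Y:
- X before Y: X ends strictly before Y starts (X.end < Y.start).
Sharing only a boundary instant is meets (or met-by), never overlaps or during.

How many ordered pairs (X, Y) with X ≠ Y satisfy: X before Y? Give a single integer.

32

Checking all 90 ordered pairs for relation 'before'; matching pairs in alphabetical order:
(E, F): E before F ✓
(E, R): E before R ✓
(E, Z): E before Z ✓
(G, E): G before E ✓
(G, F): G before F ✓
(G, K): G before K ✓
(G, N): G before N ✓
(G, R): G before R ✓
(G, S): G before S ✓
(G, U): G before U ✓
(G, Z): G before Z ✓
(K, F): K before F ✓
(L, E): L before E ✓
(L, F): L before F ✓
(L, K): L before K ✓
(L, N): L before N ✓
(L, R): L before R ✓
(L, U): L before U ✓
(L, Z): L before Z ✓
(N, F): N before F ✓
(N, R): N before R ✓
(N, Z): N before Z ✓
(R, F): R before F ✓
(S, E): S before E ✓
... plus 8 further pairs not listed.
Count: 32.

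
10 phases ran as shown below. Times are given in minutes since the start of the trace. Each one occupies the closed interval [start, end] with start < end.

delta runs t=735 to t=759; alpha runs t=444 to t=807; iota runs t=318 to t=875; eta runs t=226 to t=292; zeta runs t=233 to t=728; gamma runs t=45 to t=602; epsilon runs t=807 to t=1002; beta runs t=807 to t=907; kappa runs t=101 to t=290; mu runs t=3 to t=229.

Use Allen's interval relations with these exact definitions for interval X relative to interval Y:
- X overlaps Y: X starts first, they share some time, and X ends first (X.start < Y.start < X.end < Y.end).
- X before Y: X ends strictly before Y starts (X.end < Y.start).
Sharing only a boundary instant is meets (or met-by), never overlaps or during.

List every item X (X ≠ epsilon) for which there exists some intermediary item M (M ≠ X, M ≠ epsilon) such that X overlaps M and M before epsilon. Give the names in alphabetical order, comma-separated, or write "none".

eta, gamma, kappa, mu

Target epsilon = [t=807, t=1002].
Intermediaries M with M before epsilon: delta, eta, gamma, kappa, mu, zeta.
Via delta — items with X overlaps delta: none.
Via eta — items with X overlaps eta: kappa, mu.
Via gamma — items with X overlaps gamma: mu.
Via kappa — items with X overlaps kappa: mu.
Via mu — items with X overlaps mu: none.
Via zeta — items with X overlaps zeta: eta, gamma, kappa.
Union: eta, gamma, kappa, mu.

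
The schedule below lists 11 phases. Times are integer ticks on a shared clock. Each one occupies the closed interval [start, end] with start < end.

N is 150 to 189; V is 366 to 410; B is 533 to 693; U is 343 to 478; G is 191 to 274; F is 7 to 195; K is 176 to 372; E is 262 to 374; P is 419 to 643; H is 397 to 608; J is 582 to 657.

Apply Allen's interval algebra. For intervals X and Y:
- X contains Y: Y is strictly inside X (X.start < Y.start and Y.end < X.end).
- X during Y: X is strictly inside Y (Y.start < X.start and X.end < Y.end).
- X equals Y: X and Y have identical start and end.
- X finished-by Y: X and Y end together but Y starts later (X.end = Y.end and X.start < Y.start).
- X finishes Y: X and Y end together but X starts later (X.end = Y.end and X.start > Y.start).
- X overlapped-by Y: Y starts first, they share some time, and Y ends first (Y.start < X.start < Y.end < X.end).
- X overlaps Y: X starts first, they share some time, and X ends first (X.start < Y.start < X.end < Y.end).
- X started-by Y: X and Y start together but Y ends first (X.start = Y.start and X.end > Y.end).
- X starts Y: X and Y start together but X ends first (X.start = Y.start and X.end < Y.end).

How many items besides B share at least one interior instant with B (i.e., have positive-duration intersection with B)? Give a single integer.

Target B = [533, 693].
E [262, 374] → before → no.
F [7, 195] → before → no.
G [191, 274] → before → no.
H [397, 608] → overlaps → counts.
J [582, 657] → during → counts.
K [176, 372] → before → no.
N [150, 189] → before → no.
P [419, 643] → overlaps → counts.
U [343, 478] → before → no.
V [366, 410] → before → no.
Total: 3.

3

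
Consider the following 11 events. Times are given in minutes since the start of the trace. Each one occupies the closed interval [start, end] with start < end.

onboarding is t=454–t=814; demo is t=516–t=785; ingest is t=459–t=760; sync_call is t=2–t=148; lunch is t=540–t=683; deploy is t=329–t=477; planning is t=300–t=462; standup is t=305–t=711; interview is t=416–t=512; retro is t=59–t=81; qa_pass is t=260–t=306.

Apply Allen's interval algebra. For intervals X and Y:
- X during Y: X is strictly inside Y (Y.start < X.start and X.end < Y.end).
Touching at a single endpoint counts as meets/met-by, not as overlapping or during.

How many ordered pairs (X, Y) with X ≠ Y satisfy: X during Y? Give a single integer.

9

Checking all 110 ordered pairs for relation 'during'; matching pairs in alphabetical order:
(demo, onboarding): demo during onboarding ✓
(deploy, standup): deploy during standup ✓
(ingest, onboarding): ingest during onboarding ✓
(interview, standup): interview during standup ✓
(lunch, demo): lunch during demo ✓
(lunch, ingest): lunch during ingest ✓
(lunch, onboarding): lunch during onboarding ✓
(lunch, standup): lunch during standup ✓
(retro, sync_call): retro during sync_call ✓
Count: 9.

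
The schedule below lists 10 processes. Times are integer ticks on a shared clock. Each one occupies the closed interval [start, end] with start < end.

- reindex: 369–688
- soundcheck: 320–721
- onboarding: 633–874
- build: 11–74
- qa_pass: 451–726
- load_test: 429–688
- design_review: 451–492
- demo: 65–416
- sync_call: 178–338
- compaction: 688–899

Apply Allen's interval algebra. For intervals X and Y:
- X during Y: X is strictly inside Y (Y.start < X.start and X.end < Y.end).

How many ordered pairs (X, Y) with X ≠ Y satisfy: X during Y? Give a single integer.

6

Checking all 90 ordered pairs for relation 'during'; matching pairs in alphabetical order:
(design_review, load_test): design_review during load_test ✓
(design_review, reindex): design_review during reindex ✓
(design_review, soundcheck): design_review during soundcheck ✓
(load_test, soundcheck): load_test during soundcheck ✓
(reindex, soundcheck): reindex during soundcheck ✓
(sync_call, demo): sync_call during demo ✓
Count: 6.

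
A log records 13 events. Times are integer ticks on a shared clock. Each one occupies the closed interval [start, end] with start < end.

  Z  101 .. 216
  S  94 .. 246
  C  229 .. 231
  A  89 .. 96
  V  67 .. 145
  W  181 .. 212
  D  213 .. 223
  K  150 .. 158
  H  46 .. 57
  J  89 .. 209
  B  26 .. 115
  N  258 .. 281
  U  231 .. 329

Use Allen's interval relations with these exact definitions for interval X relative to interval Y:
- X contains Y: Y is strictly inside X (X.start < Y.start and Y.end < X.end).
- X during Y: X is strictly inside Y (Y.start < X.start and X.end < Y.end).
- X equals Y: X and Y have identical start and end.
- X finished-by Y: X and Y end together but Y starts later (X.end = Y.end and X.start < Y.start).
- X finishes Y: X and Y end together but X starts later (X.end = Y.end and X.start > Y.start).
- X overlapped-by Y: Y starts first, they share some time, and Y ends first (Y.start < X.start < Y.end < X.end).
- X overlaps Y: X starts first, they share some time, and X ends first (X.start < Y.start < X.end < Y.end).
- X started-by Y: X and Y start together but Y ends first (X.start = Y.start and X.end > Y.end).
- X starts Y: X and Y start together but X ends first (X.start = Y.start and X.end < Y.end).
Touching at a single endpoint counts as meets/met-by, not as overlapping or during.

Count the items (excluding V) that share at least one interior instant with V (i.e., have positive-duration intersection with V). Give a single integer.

Target V = [67, 145].
A [89, 96] → during → counts.
B [26, 115] → overlaps → counts.
C [229, 231] → after → no.
D [213, 223] → after → no.
H [46, 57] → before → no.
J [89, 209] → overlapped-by → counts.
K [150, 158] → after → no.
N [258, 281] → after → no.
S [94, 246] → overlapped-by → counts.
U [231, 329] → after → no.
W [181, 212] → after → no.
Z [101, 216] → overlapped-by → counts.
Total: 5.

5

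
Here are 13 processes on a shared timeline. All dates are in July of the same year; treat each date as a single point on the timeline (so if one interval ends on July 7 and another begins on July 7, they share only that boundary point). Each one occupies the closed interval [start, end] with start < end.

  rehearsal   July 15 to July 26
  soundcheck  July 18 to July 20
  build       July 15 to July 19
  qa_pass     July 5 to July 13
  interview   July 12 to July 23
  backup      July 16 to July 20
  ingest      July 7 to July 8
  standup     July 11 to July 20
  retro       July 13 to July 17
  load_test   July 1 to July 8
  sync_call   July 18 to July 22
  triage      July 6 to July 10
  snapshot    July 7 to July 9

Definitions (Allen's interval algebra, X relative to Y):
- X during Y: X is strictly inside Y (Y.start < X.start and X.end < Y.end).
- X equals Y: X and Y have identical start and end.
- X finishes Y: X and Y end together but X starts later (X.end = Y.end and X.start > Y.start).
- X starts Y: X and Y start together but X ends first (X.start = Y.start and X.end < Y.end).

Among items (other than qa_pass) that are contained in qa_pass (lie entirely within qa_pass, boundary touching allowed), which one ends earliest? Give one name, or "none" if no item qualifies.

ingest

Target qa_pass = [July 5, July 13].
backup [July 16, July 20] → after → excluded.
build [July 15, July 19] → after → excluded.
ingest [July 7, July 8] → during → candidate.
interview [July 12, July 23] → overlapped-by → excluded.
load_test [July 1, July 8] → overlaps → excluded.
rehearsal [July 15, July 26] → after → excluded.
retro [July 13, July 17] → met-by → excluded.
snapshot [July 7, July 9] → during → candidate.
soundcheck [July 18, July 20] → after → excluded.
standup [July 11, July 20] → overlapped-by → excluded.
sync_call [July 18, July 22] → after → excluded.
triage [July 6, July 10] → during → candidate.
Among candidates, earliest end is July 8 → ingest.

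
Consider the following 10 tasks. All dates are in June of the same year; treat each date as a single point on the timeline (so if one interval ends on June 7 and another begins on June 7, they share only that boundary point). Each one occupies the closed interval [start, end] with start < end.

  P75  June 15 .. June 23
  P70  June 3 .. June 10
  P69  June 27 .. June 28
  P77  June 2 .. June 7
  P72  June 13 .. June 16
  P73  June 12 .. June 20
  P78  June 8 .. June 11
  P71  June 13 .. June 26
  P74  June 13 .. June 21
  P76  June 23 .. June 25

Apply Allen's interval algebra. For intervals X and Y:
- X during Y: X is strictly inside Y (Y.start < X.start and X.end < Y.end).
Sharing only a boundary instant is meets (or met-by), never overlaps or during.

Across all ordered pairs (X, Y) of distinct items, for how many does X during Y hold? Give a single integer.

Checking all 90 ordered pairs for relation 'during'; matching pairs in alphabetical order:
(P72, P73): P72 during P73 ✓
(P75, P71): P75 during P71 ✓
(P76, P71): P76 during P71 ✓
Count: 3.

3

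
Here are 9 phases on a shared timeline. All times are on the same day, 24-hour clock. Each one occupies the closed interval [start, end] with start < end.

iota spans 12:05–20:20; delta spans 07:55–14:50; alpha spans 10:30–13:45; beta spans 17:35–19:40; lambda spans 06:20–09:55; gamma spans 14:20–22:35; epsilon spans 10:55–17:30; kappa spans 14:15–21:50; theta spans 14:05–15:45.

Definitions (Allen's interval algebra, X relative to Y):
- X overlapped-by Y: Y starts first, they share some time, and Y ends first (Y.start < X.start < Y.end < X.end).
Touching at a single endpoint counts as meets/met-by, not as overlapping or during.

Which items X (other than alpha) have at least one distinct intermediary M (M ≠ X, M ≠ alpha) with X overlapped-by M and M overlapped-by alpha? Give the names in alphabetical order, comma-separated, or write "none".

gamma, iota, kappa

Target alpha = [10:30, 13:45].
Intermediaries M with M overlapped-by alpha: epsilon, iota.
Via epsilon — items with X overlapped-by epsilon: gamma, iota, kappa.
Via iota — items with X overlapped-by iota: gamma, kappa.
Union: gamma, iota, kappa.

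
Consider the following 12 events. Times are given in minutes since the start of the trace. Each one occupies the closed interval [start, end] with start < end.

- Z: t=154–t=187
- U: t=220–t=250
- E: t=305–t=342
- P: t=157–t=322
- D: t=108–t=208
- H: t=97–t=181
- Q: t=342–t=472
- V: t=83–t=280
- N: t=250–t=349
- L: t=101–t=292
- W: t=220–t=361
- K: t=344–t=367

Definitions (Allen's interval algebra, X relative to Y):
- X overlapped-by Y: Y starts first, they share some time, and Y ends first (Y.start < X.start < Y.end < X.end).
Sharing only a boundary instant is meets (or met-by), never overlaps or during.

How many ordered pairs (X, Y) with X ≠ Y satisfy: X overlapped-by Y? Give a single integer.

Checking all 132 ordered pairs for relation 'overlapped-by'; matching pairs in alphabetical order:
(D, H): D overlapped-by H ✓
(E, P): E overlapped-by P ✓
(K, N): K overlapped-by N ✓
(K, W): K overlapped-by W ✓
(L, H): L overlapped-by H ✓
(L, V): L overlapped-by V ✓
(N, L): N overlapped-by L ✓
(N, P): N overlapped-by P ✓
(N, V): N overlapped-by V ✓
(P, D): P overlapped-by D ✓
(P, H): P overlapped-by H ✓
(P, L): P overlapped-by L ✓
(P, V): P overlapped-by V ✓
(P, Z): P overlapped-by Z ✓
(Q, N): Q overlapped-by N ✓
(Q, W): Q overlapped-by W ✓
(W, L): W overlapped-by L ✓
(W, P): W overlapped-by P ✓
(W, V): W overlapped-by V ✓
(Z, H): Z overlapped-by H ✓
Count: 20.

20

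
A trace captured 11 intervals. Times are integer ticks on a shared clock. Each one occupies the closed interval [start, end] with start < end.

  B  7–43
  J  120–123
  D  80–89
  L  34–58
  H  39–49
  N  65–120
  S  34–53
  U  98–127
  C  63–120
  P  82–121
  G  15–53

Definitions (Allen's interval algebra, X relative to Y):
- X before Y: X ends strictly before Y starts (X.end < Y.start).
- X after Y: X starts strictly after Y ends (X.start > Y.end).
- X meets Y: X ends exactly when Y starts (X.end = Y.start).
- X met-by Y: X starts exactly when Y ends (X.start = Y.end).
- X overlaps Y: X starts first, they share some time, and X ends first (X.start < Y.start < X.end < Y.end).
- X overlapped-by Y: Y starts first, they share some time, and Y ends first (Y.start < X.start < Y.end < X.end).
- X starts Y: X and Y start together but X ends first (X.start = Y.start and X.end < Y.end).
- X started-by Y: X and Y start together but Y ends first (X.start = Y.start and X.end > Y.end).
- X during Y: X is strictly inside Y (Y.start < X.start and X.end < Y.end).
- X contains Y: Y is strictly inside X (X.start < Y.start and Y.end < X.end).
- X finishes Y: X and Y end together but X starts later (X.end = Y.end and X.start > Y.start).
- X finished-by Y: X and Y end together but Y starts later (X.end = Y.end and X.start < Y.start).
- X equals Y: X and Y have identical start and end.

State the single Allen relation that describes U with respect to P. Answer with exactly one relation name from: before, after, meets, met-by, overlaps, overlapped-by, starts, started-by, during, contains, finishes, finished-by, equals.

U = [98, 127]; P = [82, 121].
Compare endpoints: U.start > P.start, U.start < P.end, U.end > P.start, U.end > P.end.
That pattern is 'overlapped-by'.

overlapped-by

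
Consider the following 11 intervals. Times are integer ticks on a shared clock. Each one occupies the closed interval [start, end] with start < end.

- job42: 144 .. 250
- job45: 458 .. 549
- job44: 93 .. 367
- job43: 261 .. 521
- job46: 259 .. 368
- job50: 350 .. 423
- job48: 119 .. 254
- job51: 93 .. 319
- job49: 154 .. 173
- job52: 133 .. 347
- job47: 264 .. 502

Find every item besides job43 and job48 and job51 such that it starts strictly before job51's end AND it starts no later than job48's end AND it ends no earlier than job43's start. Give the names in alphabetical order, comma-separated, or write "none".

Conditions: its start is strictly before job51's end (X.start < 319) AND its start is no later than job48's end (X.start <= 254) AND its end is no earlier than job43's start (X.end >= 261).
job42: start 144 < 319? ✓; start 144 <= 254? ✓; end 250 >= 261? ✗ → no.
job44: start 93 < 319? ✓; start 93 <= 254? ✓; end 367 >= 261? ✓ → yes.
job45: start 458 < 319? ✗; start 458 <= 254? ✗; end 549 >= 261? ✓ → no.
job46: start 259 < 319? ✓; start 259 <= 254? ✗; end 368 >= 261? ✓ → no.
job47: start 264 < 319? ✓; start 264 <= 254? ✗; end 502 >= 261? ✓ → no.
job49: start 154 < 319? ✓; start 154 <= 254? ✓; end 173 >= 261? ✗ → no.
job50: start 350 < 319? ✗; start 350 <= 254? ✗; end 423 >= 261? ✓ → no.
job52: start 133 < 319? ✓; start 133 <= 254? ✓; end 347 >= 261? ✓ → yes.
Result: job44, job52.

job44, job52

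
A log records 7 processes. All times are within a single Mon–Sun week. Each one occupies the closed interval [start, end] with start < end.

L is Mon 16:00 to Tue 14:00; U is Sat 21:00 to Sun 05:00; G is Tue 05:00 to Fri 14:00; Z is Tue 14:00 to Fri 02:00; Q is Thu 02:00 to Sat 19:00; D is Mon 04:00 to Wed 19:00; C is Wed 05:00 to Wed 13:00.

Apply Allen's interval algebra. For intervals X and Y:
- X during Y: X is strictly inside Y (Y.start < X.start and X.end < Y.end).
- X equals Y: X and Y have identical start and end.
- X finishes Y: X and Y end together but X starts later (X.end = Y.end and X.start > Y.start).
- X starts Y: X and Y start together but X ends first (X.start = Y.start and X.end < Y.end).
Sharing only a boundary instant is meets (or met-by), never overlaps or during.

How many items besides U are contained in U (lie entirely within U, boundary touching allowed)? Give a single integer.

Target U = [Sat 21:00, Sun 05:00].
C [Wed 05:00, Wed 13:00] → before → no.
D [Mon 04:00, Wed 19:00] → before → no.
G [Tue 05:00, Fri 14:00] → before → no.
L [Mon 16:00, Tue 14:00] → before → no.
Q [Thu 02:00, Sat 19:00] → before → no.
Z [Tue 14:00, Fri 02:00] → before → no.
Total: 0.

0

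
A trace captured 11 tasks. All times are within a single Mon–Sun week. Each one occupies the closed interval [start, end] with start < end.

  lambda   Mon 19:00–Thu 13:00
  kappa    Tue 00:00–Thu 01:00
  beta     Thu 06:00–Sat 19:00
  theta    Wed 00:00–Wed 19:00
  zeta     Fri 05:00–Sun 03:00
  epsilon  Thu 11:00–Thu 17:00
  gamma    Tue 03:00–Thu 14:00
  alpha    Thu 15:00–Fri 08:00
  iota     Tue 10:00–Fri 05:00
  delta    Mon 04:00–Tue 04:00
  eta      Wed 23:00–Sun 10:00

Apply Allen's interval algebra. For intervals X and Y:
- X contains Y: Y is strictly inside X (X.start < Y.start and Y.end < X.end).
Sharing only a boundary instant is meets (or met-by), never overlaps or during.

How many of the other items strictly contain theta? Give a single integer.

4

Target theta = [Wed 00:00, Wed 19:00].
alpha [Thu 15:00, Fri 08:00] → after → no.
beta [Thu 06:00, Sat 19:00] → after → no.
delta [Mon 04:00, Tue 04:00] → before → no.
epsilon [Thu 11:00, Thu 17:00] → after → no.
eta [Wed 23:00, Sun 10:00] → after → no.
gamma [Tue 03:00, Thu 14:00] → contains → counts.
iota [Tue 10:00, Fri 05:00] → contains → counts.
kappa [Tue 00:00, Thu 01:00] → contains → counts.
lambda [Mon 19:00, Thu 13:00] → contains → counts.
zeta [Fri 05:00, Sun 03:00] → after → no.
Total: 4.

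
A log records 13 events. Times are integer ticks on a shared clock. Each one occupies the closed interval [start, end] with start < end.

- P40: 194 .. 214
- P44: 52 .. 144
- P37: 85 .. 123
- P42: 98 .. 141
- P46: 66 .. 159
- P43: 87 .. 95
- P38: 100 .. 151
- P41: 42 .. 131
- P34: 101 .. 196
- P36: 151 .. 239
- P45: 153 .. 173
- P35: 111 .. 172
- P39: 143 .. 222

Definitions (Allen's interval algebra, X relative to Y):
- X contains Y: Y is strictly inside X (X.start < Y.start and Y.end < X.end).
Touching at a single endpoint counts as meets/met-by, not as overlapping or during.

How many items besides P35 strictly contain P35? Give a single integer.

1

Target P35 = [111, 172].
P34 [101, 196] → contains → counts.
P36 [151, 239] → overlapped-by → no.
P37 [85, 123] → overlaps → no.
P38 [100, 151] → overlaps → no.
P39 [143, 222] → overlapped-by → no.
P40 [194, 214] → after → no.
P41 [42, 131] → overlaps → no.
P42 [98, 141] → overlaps → no.
P43 [87, 95] → before → no.
P44 [52, 144] → overlaps → no.
P45 [153, 173] → overlapped-by → no.
P46 [66, 159] → overlaps → no.
Total: 1.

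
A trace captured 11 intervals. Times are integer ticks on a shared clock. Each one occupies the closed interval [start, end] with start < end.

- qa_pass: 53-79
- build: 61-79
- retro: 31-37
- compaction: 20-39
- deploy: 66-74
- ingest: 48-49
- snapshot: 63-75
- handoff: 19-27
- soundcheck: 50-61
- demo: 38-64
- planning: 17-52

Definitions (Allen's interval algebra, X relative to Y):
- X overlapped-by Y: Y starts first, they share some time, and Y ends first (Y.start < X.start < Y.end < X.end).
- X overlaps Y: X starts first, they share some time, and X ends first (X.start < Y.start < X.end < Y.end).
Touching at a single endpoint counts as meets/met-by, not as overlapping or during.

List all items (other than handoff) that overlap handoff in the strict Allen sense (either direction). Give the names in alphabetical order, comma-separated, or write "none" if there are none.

Target handoff = [19, 27].
build [61, 79] → after → no.
compaction [20, 39] → overlapped-by → yes.
demo [38, 64] → after → no.
deploy [66, 74] → after → no.
ingest [48, 49] → after → no.
planning [17, 52] → contains → no.
qa_pass [53, 79] → after → no.
retro [31, 37] → after → no.
snapshot [63, 75] → after → no.
soundcheck [50, 61] → after → no.
Result: compaction.

compaction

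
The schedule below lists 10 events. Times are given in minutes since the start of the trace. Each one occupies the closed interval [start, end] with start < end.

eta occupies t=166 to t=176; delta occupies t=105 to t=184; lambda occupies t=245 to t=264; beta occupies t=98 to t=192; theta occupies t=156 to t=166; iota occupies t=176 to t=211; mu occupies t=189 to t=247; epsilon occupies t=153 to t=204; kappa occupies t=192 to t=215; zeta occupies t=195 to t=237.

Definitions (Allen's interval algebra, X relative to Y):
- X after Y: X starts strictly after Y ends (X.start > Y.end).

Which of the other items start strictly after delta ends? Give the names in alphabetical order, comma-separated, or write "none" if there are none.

Target delta = [t=105, t=184].
beta [t=98, t=192] → contains → no.
epsilon [t=153, t=204] → overlapped-by → no.
eta [t=166, t=176] → during → no.
iota [t=176, t=211] → overlapped-by → no.
kappa [t=192, t=215] → after → yes.
lambda [t=245, t=264] → after → yes.
mu [t=189, t=247] → after → yes.
theta [t=156, t=166] → during → no.
zeta [t=195, t=237] → after → yes.
Result: kappa, lambda, mu, zeta.

kappa, lambda, mu, zeta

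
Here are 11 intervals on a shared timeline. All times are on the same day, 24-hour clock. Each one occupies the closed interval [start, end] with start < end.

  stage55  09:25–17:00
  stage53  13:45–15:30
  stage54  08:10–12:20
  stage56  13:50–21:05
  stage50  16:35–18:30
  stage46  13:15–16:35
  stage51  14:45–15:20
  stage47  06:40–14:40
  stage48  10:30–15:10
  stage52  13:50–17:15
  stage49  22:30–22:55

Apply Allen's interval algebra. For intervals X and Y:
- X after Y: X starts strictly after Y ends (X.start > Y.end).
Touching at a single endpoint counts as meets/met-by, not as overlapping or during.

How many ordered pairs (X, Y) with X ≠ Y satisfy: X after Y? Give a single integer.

Checking all 110 ordered pairs for relation 'after'; matching pairs in alphabetical order:
(stage46, stage54): stage46 after stage54 ✓
(stage49, stage46): stage49 after stage46 ✓
(stage49, stage47): stage49 after stage47 ✓
(stage49, stage48): stage49 after stage48 ✓
(stage49, stage50): stage49 after stage50 ✓
(stage49, stage51): stage49 after stage51 ✓
(stage49, stage52): stage49 after stage52 ✓
(stage49, stage53): stage49 after stage53 ✓
(stage49, stage54): stage49 after stage54 ✓
(stage49, stage55): stage49 after stage55 ✓
(stage49, stage56): stage49 after stage56 ✓
(stage50, stage47): stage50 after stage47 ✓
(stage50, stage48): stage50 after stage48 ✓
(stage50, stage51): stage50 after stage51 ✓
(stage50, stage53): stage50 after stage53 ✓
(stage50, stage54): stage50 after stage54 ✓
(stage51, stage47): stage51 after stage47 ✓
(stage51, stage54): stage51 after stage54 ✓
(stage52, stage54): stage52 after stage54 ✓
(stage53, stage54): stage53 after stage54 ✓
(stage56, stage54): stage56 after stage54 ✓
Count: 21.

21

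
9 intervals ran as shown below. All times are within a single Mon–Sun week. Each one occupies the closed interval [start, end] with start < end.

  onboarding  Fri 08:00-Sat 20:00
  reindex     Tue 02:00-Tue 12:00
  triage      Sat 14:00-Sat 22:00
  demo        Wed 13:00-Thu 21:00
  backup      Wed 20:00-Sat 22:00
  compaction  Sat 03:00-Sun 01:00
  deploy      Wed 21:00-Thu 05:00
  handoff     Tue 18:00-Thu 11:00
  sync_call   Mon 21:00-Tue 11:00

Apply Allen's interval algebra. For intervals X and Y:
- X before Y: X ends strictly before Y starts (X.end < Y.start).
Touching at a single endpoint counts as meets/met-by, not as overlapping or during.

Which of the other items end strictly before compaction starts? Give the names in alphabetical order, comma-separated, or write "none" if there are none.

Target compaction = [Sat 03:00, Sun 01:00].
backup [Wed 20:00, Sat 22:00] → overlaps → no.
demo [Wed 13:00, Thu 21:00] → before → yes.
deploy [Wed 21:00, Thu 05:00] → before → yes.
handoff [Tue 18:00, Thu 11:00] → before → yes.
onboarding [Fri 08:00, Sat 20:00] → overlaps → no.
reindex [Tue 02:00, Tue 12:00] → before → yes.
sync_call [Mon 21:00, Tue 11:00] → before → yes.
triage [Sat 14:00, Sat 22:00] → during → no.
Result: demo, deploy, handoff, reindex, sync_call.

demo, deploy, handoff, reindex, sync_call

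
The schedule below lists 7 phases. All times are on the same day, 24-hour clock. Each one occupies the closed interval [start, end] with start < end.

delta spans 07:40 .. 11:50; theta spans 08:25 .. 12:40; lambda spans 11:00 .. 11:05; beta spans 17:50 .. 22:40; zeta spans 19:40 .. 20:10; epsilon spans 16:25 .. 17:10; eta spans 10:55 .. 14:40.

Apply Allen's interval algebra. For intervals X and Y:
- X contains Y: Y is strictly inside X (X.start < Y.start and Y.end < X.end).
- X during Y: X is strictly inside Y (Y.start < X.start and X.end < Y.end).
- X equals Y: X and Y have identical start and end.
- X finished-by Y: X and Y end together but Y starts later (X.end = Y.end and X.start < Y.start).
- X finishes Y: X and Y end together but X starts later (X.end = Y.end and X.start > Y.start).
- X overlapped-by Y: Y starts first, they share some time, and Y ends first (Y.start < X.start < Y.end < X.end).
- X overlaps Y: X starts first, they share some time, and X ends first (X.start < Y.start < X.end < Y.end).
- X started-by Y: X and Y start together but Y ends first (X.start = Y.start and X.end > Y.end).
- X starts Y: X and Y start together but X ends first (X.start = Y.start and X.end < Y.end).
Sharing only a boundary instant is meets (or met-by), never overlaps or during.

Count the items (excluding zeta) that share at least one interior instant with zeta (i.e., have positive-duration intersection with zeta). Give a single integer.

1

Target zeta = [19:40, 20:10].
beta [17:50, 22:40] → contains → counts.
delta [07:40, 11:50] → before → no.
epsilon [16:25, 17:10] → before → no.
eta [10:55, 14:40] → before → no.
lambda [11:00, 11:05] → before → no.
theta [08:25, 12:40] → before → no.
Total: 1.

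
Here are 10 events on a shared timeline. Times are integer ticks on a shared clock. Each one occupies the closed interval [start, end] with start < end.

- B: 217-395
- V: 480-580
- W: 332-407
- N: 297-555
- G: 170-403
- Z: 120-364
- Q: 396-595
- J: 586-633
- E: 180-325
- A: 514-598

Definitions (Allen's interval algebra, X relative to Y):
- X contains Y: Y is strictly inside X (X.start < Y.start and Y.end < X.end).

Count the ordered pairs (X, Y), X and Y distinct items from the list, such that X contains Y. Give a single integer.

Checking all 90 ordered pairs for relation 'contains'; matching pairs in alphabetical order:
(G, B): G contains B ✓
(G, E): G contains E ✓
(N, W): N contains W ✓
(Q, V): Q contains V ✓
(Z, E): Z contains E ✓
Count: 5.

5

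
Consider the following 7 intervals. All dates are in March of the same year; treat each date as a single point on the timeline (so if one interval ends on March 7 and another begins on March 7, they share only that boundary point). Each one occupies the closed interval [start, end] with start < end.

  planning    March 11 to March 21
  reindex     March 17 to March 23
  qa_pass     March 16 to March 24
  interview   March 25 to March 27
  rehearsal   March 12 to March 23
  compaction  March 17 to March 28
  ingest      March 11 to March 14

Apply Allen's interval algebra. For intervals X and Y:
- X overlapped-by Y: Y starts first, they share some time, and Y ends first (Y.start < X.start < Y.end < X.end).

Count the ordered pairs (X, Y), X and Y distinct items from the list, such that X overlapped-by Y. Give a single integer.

8

Checking all 42 ordered pairs for relation 'overlapped-by'; matching pairs in alphabetical order:
(compaction, planning): compaction overlapped-by planning ✓
(compaction, qa_pass): compaction overlapped-by qa_pass ✓
(compaction, rehearsal): compaction overlapped-by rehearsal ✓
(qa_pass, planning): qa_pass overlapped-by planning ✓
(qa_pass, rehearsal): qa_pass overlapped-by rehearsal ✓
(rehearsal, ingest): rehearsal overlapped-by ingest ✓
(rehearsal, planning): rehearsal overlapped-by planning ✓
(reindex, planning): reindex overlapped-by planning ✓
Count: 8.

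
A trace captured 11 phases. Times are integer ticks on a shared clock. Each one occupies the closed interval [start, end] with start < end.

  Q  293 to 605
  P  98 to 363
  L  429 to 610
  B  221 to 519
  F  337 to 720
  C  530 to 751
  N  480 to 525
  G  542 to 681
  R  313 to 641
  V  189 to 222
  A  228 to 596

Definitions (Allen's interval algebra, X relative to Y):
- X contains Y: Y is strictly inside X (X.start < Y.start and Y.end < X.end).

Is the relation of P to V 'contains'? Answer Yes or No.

P = [98, 363], V = [189, 222].
Actual relation of P to V: contains.
Asked whether 'contains' holds → Yes.

Yes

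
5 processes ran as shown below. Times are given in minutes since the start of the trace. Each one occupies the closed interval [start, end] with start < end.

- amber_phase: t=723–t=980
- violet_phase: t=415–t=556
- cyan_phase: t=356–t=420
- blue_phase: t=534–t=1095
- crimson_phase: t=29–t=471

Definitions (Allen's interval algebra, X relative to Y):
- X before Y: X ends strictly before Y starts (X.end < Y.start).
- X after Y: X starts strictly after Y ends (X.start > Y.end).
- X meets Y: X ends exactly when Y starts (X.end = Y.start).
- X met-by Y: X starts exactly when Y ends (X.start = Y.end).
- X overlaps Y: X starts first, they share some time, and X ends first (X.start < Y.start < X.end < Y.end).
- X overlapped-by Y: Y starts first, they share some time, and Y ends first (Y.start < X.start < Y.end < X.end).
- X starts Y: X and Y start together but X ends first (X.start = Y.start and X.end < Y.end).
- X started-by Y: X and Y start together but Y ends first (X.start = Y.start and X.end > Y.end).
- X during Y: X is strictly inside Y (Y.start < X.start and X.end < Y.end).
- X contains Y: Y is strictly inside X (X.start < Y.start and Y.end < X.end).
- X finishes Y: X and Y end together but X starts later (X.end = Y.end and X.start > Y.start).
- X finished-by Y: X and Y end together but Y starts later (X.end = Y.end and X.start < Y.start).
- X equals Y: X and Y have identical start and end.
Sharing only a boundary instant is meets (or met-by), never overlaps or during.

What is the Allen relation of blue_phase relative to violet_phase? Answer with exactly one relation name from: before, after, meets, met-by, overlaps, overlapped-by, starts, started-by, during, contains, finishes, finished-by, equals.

overlapped-by

blue_phase = [t=534, t=1095]; violet_phase = [t=415, t=556].
Compare endpoints: blue_phase.start > violet_phase.start, blue_phase.start < violet_phase.end, blue_phase.end > violet_phase.start, blue_phase.end > violet_phase.end.
That pattern is 'overlapped-by'.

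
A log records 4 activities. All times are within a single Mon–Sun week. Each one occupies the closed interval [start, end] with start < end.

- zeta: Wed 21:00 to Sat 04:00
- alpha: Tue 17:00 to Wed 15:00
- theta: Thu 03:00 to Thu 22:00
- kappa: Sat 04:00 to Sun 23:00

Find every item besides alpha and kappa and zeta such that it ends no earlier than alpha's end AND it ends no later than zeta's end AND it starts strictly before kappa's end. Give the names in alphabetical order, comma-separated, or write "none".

Conditions: its end is no earlier than alpha's end (X.end >= Wed 15:00) AND its end is no later than zeta's end (X.end <= Sat 04:00) AND its start is strictly before kappa's end (X.start < Sun 23:00).
theta: end Thu 22:00 >= Wed 15:00? ✓; end Thu 22:00 <= Sat 04:00? ✓; start Thu 03:00 < Sun 23:00? ✓ → yes.
Result: theta.

theta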